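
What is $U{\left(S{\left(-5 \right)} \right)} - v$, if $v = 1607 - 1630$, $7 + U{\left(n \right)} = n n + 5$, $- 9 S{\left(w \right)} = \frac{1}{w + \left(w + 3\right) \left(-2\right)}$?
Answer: $\frac{1702}{81} \approx 21.012$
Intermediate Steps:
$S{\left(w \right)} = - \frac{1}{9 \left(-6 - w\right)}$ ($S{\left(w \right)} = - \frac{1}{9 \left(w + \left(w + 3\right) \left(-2\right)\right)} = - \frac{1}{9 \left(w + \left(3 + w\right) \left(-2\right)\right)} = - \frac{1}{9 \left(w - \left(6 + 2 w\right)\right)} = - \frac{1}{9 \left(-6 - w\right)}$)
$U{\left(n \right)} = -2 + n^{2}$ ($U{\left(n \right)} = -7 + \left(n n + 5\right) = -7 + \left(n^{2} + 5\right) = -7 + \left(5 + n^{2}\right) = -2 + n^{2}$)
$v = -23$ ($v = 1607 - 1630 = -23$)
$U{\left(S{\left(-5 \right)} \right)} - v = \left(-2 + \left(\frac{1}{9 \left(6 - 5\right)}\right)^{2}\right) - -23 = \left(-2 + \left(\frac{1}{9 \cdot 1}\right)^{2}\right) + 23 = \left(-2 + \left(\frac{1}{9} \cdot 1\right)^{2}\right) + 23 = \left(-2 + \left(\frac{1}{9}\right)^{2}\right) + 23 = \left(-2 + \frac{1}{81}\right) + 23 = - \frac{161}{81} + 23 = \frac{1702}{81}$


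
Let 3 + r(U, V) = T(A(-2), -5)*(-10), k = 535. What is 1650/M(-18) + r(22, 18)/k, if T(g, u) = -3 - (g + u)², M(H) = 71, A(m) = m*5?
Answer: 1044417/37985 ≈ 27.496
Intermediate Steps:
A(m) = 5*m
r(U, V) = 2277 (r(U, V) = -3 + (-3 - (5*(-2) - 5)²)*(-10) = -3 + (-3 - (-10 - 5)²)*(-10) = -3 + (-3 - 1*(-15)²)*(-10) = -3 + (-3 - 1*225)*(-10) = -3 + (-3 - 225)*(-10) = -3 - 228*(-10) = -3 + 2280 = 2277)
1650/M(-18) + r(22, 18)/k = 1650/71 + 2277/535 = 1044417/37985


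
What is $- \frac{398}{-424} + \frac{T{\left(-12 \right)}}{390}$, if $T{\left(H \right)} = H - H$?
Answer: $\frac{199}{212} \approx 0.93868$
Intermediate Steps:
$T{\left(H \right)} = 0$
$- \frac{398}{-424} + \frac{T{\left(-12 \right)}}{390} = - \frac{398}{-424} + \frac{0}{390} = \left(-398\right) \left(- \frac{1}{424}\right) + 0 \cdot \frac{1}{390} = \frac{199}{212} + 0 = \frac{199}{212}$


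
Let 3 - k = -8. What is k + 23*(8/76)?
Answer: 255/19 ≈ 13.421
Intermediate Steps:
k = 11 (k = 3 - 1*(-8) = 3 + 8 = 11)
k + 23*(8/76) = 11 + 23*(8/76) = 11 + 23*(8*(1/76)) = 11 + 23*(2/19) = 11 + 46/19 = 255/19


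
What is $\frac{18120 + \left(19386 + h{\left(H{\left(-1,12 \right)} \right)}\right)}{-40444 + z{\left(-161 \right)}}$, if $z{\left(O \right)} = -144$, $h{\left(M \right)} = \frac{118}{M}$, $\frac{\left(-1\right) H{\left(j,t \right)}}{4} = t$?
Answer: $- \frac{900085}{974112} \approx -0.92401$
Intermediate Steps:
$H{\left(j,t \right)} = - 4 t$
$\frac{18120 + \left(19386 + h{\left(H{\left(-1,12 \right)} \right)}\right)}{-40444 + z{\left(-161 \right)}} = \frac{18120 + \left(19386 + \frac{118}{\left(-4\right) 12}\right)}{-40444 - 144} = \frac{18120 + \left(19386 + \frac{118}{-48}\right)}{-40588} = \left(18120 + \left(19386 + 118 \left(- \frac{1}{48}\right)\right)\right) \left(- \frac{1}{40588}\right) = \left(18120 + \left(19386 - \frac{59}{24}\right)\right) \left(- \frac{1}{40588}\right) = \left(18120 + \frac{465205}{24}\right) \left(- \frac{1}{40588}\right) = \frac{900085}{24} \left(- \frac{1}{40588}\right) = - \frac{900085}{974112}$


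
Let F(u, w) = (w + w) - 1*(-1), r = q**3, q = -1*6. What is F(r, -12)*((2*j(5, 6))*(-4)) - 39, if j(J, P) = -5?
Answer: -959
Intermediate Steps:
q = -6
r = -216 (r = (-6)**3 = -216)
F(u, w) = 1 + 2*w (F(u, w) = 2*w + 1 = 1 + 2*w)
F(r, -12)*((2*j(5, 6))*(-4)) - 39 = (1 + 2*(-12))*((2*(-5))*(-4)) - 39 = (1 - 24)*(-10*(-4)) - 39 = -23*40 - 39 = -920 - 39 = -959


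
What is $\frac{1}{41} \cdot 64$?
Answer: $\frac{64}{41} \approx 1.561$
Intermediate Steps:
$\frac{1}{41} \cdot 64 = \frac{64}{41}$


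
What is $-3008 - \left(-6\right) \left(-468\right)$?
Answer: $-5816$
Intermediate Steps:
$-3008 - \left(-6\right) \left(-468\right) = -3008 - 2808 = -5816$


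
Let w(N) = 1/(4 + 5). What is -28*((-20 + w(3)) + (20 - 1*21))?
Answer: 5264/9 ≈ 584.89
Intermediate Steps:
w(N) = 1/9
-28*((-20 + w(3)) + (20 - 1*21)) = -28*((-20 + 1/9) + (20 - 1*21)) = -28*(-179/9 + (20 - 21)) = -28*(-179/9 - 1) = -28*(-188/9) = 5264/9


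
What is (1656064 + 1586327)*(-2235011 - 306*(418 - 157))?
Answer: -7505736350907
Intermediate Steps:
(1656064 + 1586327)*(-2235011 - 306*(418 - 157)) = 3242391*(-2235011 - 306*261) = 3242391*(-2235011 - 79866) = 3242391*(-2314877) = -7505736350907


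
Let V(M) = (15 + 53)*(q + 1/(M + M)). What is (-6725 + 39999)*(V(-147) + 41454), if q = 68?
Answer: 225379176368/147 ≈ 1.5332e+9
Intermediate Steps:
V(M) = 4624 + 34/M (V(M) = (15 + 53)*(68 + 1/(M + M)) = 68*(68 + 1/(2*M)) = 4624 + 34/M)
(-6725 + 39999)*(V(-147) + 41454) = (-6725 + 39999)*((4624 + 34/(-147)) + 41454) = 33274*((4624 + 34*(-1/147)) + 41454) = 33274*((4624 - 34/147) + 41454) = 33274*(679694/147 + 41454) = 33274*(6773432/147) = 225379176368/147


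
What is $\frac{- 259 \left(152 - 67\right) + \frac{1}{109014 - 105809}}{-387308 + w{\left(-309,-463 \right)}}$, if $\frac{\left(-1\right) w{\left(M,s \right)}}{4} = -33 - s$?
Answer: $\frac{11759679}{207805790} \approx 0.05659$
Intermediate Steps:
$w{\left(M,s \right)} = 132 + 4 s$ ($w{\left(M,s \right)} = - 4 \left(-33 - s\right) = 132 + 4 s$)
$\frac{- 259 \left(152 - 67\right) + \frac{1}{109014 - 105809}}{-387308 + w{\left(-309,-463 \right)}} = \frac{- 259 \left(152 - 67\right) + \frac{1}{109014 - 105809}}{-387308 + \left(132 + 4 \left(-463\right)\right)} = \frac{\left(-259\right) 85 + \frac{1}{3205}}{-387308 + \left(132 - 1852\right)} = \frac{-22015 + \frac{1}{3205}}{-387308 - 1720} = - \frac{70558074}{3205 \left(-389028\right)} = \left(- \frac{70558074}{3205}\right) \left(- \frac{1}{389028}\right) = \frac{11759679}{207805790}$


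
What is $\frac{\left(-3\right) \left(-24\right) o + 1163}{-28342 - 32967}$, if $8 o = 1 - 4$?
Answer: $- \frac{1136}{61309} \approx -0.018529$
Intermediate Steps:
$o = - \frac{3}{8}$ ($o = \frac{1 - 4}{8} = \frac{1}{8} \left(-3\right) = - \frac{3}{8} \approx -0.375$)
$\frac{\left(-3\right) \left(-24\right) o + 1163}{-28342 - 32967} = \frac{\left(-3\right) \left(-24\right) \left(- \frac{3}{8}\right) + 1163}{-28342 - 32967} = \frac{72 \left(- \frac{3}{8}\right) + 1163}{-28342 - 32967} = \frac{-27 + 1163}{-61309} = 1136 \left(- \frac{1}{61309}\right) = - \frac{1136}{61309}$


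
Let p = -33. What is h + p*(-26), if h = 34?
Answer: 892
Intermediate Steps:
h + p*(-26) = 34 - 33*(-26) = 34 + 858 = 892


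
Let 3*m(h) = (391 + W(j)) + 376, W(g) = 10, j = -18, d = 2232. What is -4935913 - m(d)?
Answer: -4936172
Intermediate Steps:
m(h) = 259 (m(h) = ((391 + 10) + 376)/3 = (401 + 376)/3 = (1/3)*777 = 259)
-4935913 - m(d) = -4935913 - 1*259 = -4935913 - 259 = -4936172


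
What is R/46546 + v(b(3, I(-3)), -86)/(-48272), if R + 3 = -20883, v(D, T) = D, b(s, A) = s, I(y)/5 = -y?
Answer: -504174315/1123434256 ≈ -0.44878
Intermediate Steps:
I(y) = -5*y (I(y) = 5*(-y) = -5*y)
R = -20886 (R = -3 - 20883 = -20886)
R/46546 + v(b(3, I(-3)), -86)/(-48272) = -20886/46546 + 3/(-48272) = -20886*1/46546 + 3*(-1/48272) = -10443/23273 - 3/48272 = -504174315/1123434256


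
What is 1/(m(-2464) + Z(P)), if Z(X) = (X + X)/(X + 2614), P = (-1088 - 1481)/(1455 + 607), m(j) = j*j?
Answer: 5387499/32709101123566 ≈ 1.6471e-7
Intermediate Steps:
m(j) = j²
P = -2569/2062 ≈ -1.2459
Z(X) = 2*X/(2614 + X) (Z(X) = (2*X)/(2614 + X) = 2*X/(2614 + X))
1/(m(-2464) + Z(P)) = 1/((-2464)² + 2*(-2569/2062)/(2614 - 2569/2062)) = 1/(6071296 + 2*(-2569/2062)/(5387499/2062)) = 1/(6071296 + 2*(-2569/2062)*(2062/5387499)) = 1/(6071296 - 5138/5387499) = 1/(32709101123566/5387499) = 5387499/32709101123566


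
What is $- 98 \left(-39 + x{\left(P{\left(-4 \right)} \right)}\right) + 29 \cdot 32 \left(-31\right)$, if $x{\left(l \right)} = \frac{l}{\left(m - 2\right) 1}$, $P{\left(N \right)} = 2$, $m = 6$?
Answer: $-24995$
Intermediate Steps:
$x{\left(l \right)} = \frac{l}{4}$ ($x{\left(l \right)} = \frac{l}{\left(6 - 2\right) 1} = \frac{l}{4 \cdot 1} = \frac{l}{4}$)
$- 98 \left(-39 + x{\left(P{\left(-4 \right)} \right)}\right) + 29 \cdot 32 \left(-31\right) = - 98 \left(-39 + \frac{1}{4} \cdot 2\right) + 29 \cdot 32 \left(-31\right) = - 98 \left(-39 + \frac{1}{2}\right) + 928 \left(-31\right) = \left(-98\right) \left(- \frac{77}{2}\right) - 28768 = 3773 - 28768 = -24995$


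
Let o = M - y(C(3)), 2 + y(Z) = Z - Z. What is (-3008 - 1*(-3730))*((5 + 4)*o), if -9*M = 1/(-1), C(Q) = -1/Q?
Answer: 13718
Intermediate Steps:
y(Z) = -2 (y(Z) = -2 + (Z - Z) = -2 + 0 = -2)
M = ⅑ (M = -⅑/(-1) = -⅑*(-1) = ⅑ ≈ 0.11111)
o = 19/9 (o = ⅑ - 1*(-2) = ⅑ + 2 = 19/9 ≈ 2.1111)
(-3008 - 1*(-3730))*((5 + 4)*o) = (-3008 - 1*(-3730))*((5 + 4)*(19/9)) = (-3008 + 3730)*(9*(19/9)) = 722*19 = 13718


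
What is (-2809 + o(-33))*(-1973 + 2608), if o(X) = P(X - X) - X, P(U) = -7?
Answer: -1767205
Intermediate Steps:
o(X) = -7 - X
(-2809 + o(-33))*(-1973 + 2608) = (-2809 + (-7 - 1*(-33)))*(-1973 + 2608) = (-2809 + (-7 + 33))*635 = (-2809 + 26)*635 = -2783*635 = -1767205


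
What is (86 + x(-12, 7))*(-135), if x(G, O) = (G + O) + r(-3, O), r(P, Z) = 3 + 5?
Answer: -12015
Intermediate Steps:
r(P, Z) = 8
x(G, O) = 8 + G + O (x(G, O) = (G + O) + 8 = 8 + G + O)
(86 + x(-12, 7))*(-135) = (86 + (8 - 12 + 7))*(-135) = (86 + 3)*(-135) = 89*(-135) = -12015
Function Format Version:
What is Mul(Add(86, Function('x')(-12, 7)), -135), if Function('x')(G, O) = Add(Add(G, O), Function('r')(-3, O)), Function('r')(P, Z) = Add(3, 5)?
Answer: -12015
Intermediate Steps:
Function('r')(P, Z) = 8
Function('x')(G, O) = Add(8, G, O) (Function('x')(G, O) = Add(Add(G, O), 8) = Add(8, G, O))
Mul(Add(86, Function('x')(-12, 7)), -135) = Mul(Add(86, Add(8, -12, 7)), -135) = Mul(Add(86, 3), -135) = Mul(89, -135) = -12015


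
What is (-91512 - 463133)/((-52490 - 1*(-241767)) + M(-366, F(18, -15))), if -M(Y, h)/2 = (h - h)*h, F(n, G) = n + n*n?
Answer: -554645/189277 ≈ -2.9303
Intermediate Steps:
F(n, G) = n + n**2
M(Y, h) = 0 (M(Y, h) = -2*(h - h)*h = -0*h = -2*0 = 0)
(-91512 - 463133)/((-52490 - 1*(-241767)) + M(-366, F(18, -15))) = (-91512 - 463133)/((-52490 - 1*(-241767)) + 0) = -554645/((-52490 + 241767) + 0) = -554645/(189277 + 0) = -554645/189277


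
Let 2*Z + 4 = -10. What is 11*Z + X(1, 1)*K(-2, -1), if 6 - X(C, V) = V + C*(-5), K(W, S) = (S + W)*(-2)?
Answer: -17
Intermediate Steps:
Z = -7 (Z = -2 + (½)*(-10) = -2 - 5 = -7)
K(W, S) = -2*S - 2*W
X(C, V) = 6 - V + 5*C (X(C, V) = 6 - (V + C*(-5)) = 6 - (V - 5*C) = 6 + (-V + 5*C) = 6 - V + 5*C)
11*Z + X(1, 1)*K(-2, -1) = 11*(-7) + (6 - 1*1 + 5*1)*(-2*(-1) - 2*(-2)) = -77 + (6 - 1 + 5)*(2 + 4) = -77 + 10*6 = -77 + 60 = -17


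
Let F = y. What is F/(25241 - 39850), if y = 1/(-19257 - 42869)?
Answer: 1/907598734 ≈ 1.1018e-9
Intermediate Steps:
y = -1/62126 (y = 1/(-62126) = -1/62126 ≈ -1.6096e-5)
F = -1/62126 ≈ -1.6096e-5
F/(25241 - 39850) = -1/(62126*(25241 - 39850)) = -1/62126/(-14609) = -1/62126*(-1/14609) = 1/907598734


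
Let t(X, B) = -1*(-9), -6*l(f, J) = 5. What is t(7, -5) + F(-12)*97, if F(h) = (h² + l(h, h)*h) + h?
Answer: 13783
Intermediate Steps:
l(f, J) = -⅚ (l(f, J) = -⅙*5 = -⅚)
t(X, B) = 9
F(h) = h² + h/6 (F(h) = (h² - 5*h/6) + h = h² + h/6)
t(7, -5) + F(-12)*97 = 9 - 12*(⅙ - 12)*97 = 9 - 12*(-71/6)*97 = 9 + 142*97 = 9 + 13774 = 13783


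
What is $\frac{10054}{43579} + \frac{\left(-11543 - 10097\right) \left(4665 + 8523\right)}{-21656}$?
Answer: $\frac{1554644415838}{117968353} \approx 13178.0$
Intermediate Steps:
$\frac{10054}{43579} + \frac{\left(-11543 - 10097\right) \left(4665 + 8523\right)}{-21656} = 10054 \cdot \frac{1}{43579} + \left(-21640\right) 13188 \left(- \frac{1}{21656}\right) = \frac{10054}{43579} - - \frac{35673540}{2707} = \frac{10054}{43579} + \frac{35673540}{2707} = \frac{1554644415838}{117968353}$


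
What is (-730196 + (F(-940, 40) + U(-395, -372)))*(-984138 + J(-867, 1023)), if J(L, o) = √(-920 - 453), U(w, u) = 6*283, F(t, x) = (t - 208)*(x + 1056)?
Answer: 1955192869428 - 1986706*I*√1373 ≈ 1.9552e+12 - 7.3615e+7*I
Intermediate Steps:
F(t, x) = (-208 + t)*(1056 + x)
U(w, u) = 1698
J(L, o) = I*√1373 (J(L, o) = √(-1373) = I*√1373)
(-730196 + (F(-940, 40) + U(-395, -372)))*(-984138 + J(-867, 1023)) = (-730196 + ((-219648 - 208*40 + 1056*(-940) - 940*40) + 1698))*(-984138 + I*√1373) = (-730196 + ((-219648 - 8320 - 992640 - 37600) + 1698))*(-984138 + I*√1373) = (-730196 + (-1258208 + 1698))*(-984138 + I*√1373) = (-730196 - 1256510)*(-984138 + I*√1373) = -1986706*(-984138 + I*√1373) = 1955192869428 - 1986706*I*√1373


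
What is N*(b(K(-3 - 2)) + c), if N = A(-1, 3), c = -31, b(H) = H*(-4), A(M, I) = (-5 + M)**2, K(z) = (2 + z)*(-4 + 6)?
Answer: -252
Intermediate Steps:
K(z) = 4 + 2*z (K(z) = (2 + z)*2 = 4 + 2*z)
b(H) = -4*H
N = 36 (N = (-5 - 1)**2 = (-6)**2 = 36)
N*(b(K(-3 - 2)) + c) = 36*(-4*(4 + 2*(-3 - 2)) - 31) = 36*(-4*(4 + 2*(-5)) - 31) = 36*(-4*(4 - 10) - 31) = 36*(-4*(-6) - 31) = 36*(24 - 31) = 36*(-7) = -252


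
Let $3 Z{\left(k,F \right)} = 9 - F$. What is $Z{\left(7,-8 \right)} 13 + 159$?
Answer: $\frac{698}{3} \approx 232.67$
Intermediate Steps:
$Z{\left(k,F \right)} = 3 - \frac{F}{3}$ ($Z{\left(k,F \right)} = \frac{9 - F}{3} = 3 - \frac{F}{3}$)
$Z{\left(7,-8 \right)} 13 + 159 = \left(3 - - \frac{8}{3}\right) 13 + 159 = \left(3 + \frac{8}{3}\right) 13 + 159 = \frac{17}{3} \cdot 13 + 159 = \frac{221}{3} + 159 = \frac{698}{3}$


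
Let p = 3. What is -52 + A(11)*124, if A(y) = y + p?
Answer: 1684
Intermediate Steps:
A(y) = 3 + y (A(y) = y + 3 = 3 + y)
-52 + A(11)*124 = -52 + (3 + 11)*124 = -52 + 14*124 = -52 + 1736 = 1684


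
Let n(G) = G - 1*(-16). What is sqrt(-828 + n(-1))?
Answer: I*sqrt(813) ≈ 28.513*I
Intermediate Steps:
n(G) = 16 + G (n(G) = G + 16 = 16 + G)
sqrt(-828 + n(-1)) = sqrt(-828 + (16 - 1)) = sqrt(-828 + 15) = sqrt(-813) = I*sqrt(813)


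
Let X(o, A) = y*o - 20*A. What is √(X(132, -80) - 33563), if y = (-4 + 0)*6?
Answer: 43*I*√19 ≈ 187.43*I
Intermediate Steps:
y = -24 (y = -4*6 = -24)
X(o, A) = -24*o - 20*A
√(X(132, -80) - 33563) = √((-24*132 - 20*(-80)) - 33563) = √((-3168 + 1600) - 33563) = √(-1568 - 33563) = √(-35131) = 43*I*√19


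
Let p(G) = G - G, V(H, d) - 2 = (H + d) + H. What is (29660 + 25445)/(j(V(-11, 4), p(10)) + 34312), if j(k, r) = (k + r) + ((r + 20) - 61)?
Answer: 11021/6851 ≈ 1.6087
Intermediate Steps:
V(H, d) = 2 + d + 2*H (V(H, d) = 2 + ((H + d) + H) = 2 + (d + 2*H) = 2 + d + 2*H)
p(G) = 0
j(k, r) = -41 + k + 2*r (j(k, r) = (k + r) + ((20 + r) - 61) = (k + r) + (-41 + r) = -41 + k + 2*r)
(29660 + 25445)/(j(V(-11, 4), p(10)) + 34312) = (29660 + 25445)/((-41 + (2 + 4 + 2*(-11)) + 2*0) + 34312) = 55105/((-41 + (2 + 4 - 22) + 0) + 34312) = 55105/((-41 - 16 + 0) + 34312) = 55105/(-57 + 34312) = 55105/34255 = 55105*(1/34255) = 11021/6851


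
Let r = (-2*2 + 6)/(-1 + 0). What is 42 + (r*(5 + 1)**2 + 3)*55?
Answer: -3753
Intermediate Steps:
r = -2 (r = (-4 + 6)/(-1) = 2*(-1) = -2)
42 + (r*(5 + 1)**2 + 3)*55 = 42 + (-2*(5 + 1)**2 + 3)*55 = 42 + (-2*6**2 + 3)*55 = 42 + (-2*36 + 3)*55 = 42 + (-72 + 3)*55 = 42 - 69*55 = 42 - 3795 = -3753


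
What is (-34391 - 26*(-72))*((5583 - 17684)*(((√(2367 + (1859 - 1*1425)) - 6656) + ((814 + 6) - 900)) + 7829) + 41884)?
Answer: 428747048171 + 393512419*√2801 ≈ 4.4957e+11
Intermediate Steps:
(-34391 - 26*(-72))*((5583 - 17684)*(((√(2367 + (1859 - 1*1425)) - 6656) + ((814 + 6) - 900)) + 7829) + 41884) = (-34391 + 1872)*(-12101*(((√(2367 + (1859 - 1425)) - 6656) + (820 - 900)) + 7829) + 41884) = -32519*(-12101*(((√(2367 + 434) - 6656) - 80) + 7829) + 41884) = -32519*(-12101*(((√2801 - 6656) - 80) + 7829) + 41884) = -32519*(-12101*(((-6656 + √2801) - 80) + 7829) + 41884) = -32519*(-12101*((-6736 + √2801) + 7829) + 41884) = -32519*(-12101*(1093 + √2801) + 41884) = -32519*((-13226393 - 12101*√2801) + 41884) = -32519*(-13184509 - 12101*√2801) = 428747048171 + 393512419*√2801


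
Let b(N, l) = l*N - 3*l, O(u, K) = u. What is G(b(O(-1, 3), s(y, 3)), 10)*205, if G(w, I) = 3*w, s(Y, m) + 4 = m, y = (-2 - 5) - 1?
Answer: 2460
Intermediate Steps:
y = -8 (y = -7 - 1 = -8)
s(Y, m) = -4 + m
b(N, l) = -3*l + N*l (b(N, l) = N*l - 3*l = -3*l + N*l)
G(b(O(-1, 3), s(y, 3)), 10)*205 = (3*((-4 + 3)*(-3 - 1)))*205 = (3*(-1*(-4)))*205 = (3*4)*205 = 12*205 = 2460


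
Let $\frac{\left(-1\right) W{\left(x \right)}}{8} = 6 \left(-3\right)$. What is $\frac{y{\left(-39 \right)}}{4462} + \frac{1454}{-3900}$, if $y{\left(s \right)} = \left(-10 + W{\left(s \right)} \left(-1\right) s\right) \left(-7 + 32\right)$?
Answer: $\frac{135024313}{4350450} \approx 31.037$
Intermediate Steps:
$W{\left(x \right)} = 144$ ($W{\left(x \right)} = - 8 \cdot 6 \left(-3\right) = \left(-8\right) \left(-18\right) = 144$)
$y{\left(s \right)} = -250 - 3600 s$ ($y{\left(s \right)} = \left(-10 + 144 \left(-1\right) s\right) \left(-7 + 32\right) = \left(-10 - 144 s\right) 25 = -250 - 3600 s$)
$\frac{y{\left(-39 \right)}}{4462} + \frac{1454}{-3900} = \frac{-250 - -140400}{4462} + \frac{1454}{-3900} = \left(-250 + 140400\right) \frac{1}{4462} + 1454 \left(- \frac{1}{3900}\right) = 140150 \cdot \frac{1}{4462} - \frac{727}{1950} = \frac{70075}{2231} - \frac{727}{1950} = \frac{135024313}{4350450}$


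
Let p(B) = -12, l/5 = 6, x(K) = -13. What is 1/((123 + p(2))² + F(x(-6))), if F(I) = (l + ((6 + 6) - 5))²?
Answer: 1/13690 ≈ 7.3046e-5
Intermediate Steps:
l = 30 (l = 5*6 = 30)
F(I) = 1369 (F(I) = (30 + ((6 + 6) - 5))² = (30 + (12 - 5))² = (30 + 7)² = 37² = 1369)
1/((123 + p(2))² + F(x(-6))) = 1/((123 - 12)² + 1369) = 1/(111² + 1369) = 1/(12321 + 1369) = 1/13690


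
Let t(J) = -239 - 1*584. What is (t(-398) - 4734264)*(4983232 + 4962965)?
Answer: -47096108114139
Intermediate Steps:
t(J) = -823 (t(J) = -239 - 584 = -823)
(t(-398) - 4734264)*(4983232 + 4962965) = (-823 - 4734264)*(4983232 + 4962965) = -4735087*9946197 = -47096108114139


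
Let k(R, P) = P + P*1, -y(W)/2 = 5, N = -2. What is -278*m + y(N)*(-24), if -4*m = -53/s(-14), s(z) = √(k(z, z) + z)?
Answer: 240 + 7367*I*√42/84 ≈ 240.0 + 568.38*I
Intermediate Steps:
y(W) = -10 (y(W) = -2*5 = -10)
k(R, P) = 2*P (k(R, P) = P + P = 2*P)
s(z) = √3*√z (s(z) = √(2*z + z) = √(3*z) = √3*√z)
m = -53*I*√42/168 (m = -(-53)/(4*(√3*√(-14))) = -(-53)/(4*(√3*(I*√14))) = -(-53)/(4*(I*√42)) = -(-53)*(-I*√42/42)/4 = -53*I*√42/168 ≈ -2.0445*I)
-278*m + y(N)*(-24) = -(-7367)*I*√42/84 - 10*(-24) = 7367*I*√42/84 + 240 = 240 + 7367*I*√42/84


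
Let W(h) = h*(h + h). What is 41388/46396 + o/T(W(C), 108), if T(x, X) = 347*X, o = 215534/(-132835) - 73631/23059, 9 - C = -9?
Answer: 1187566953479766371/1331455843736500860 ≈ 0.89193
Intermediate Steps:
C = 18 (C = 9 - 1*(-9) = 9 + 9 = 18)
W(h) = 2*h² (W(h) = h*(2*h) = 2*h²)
o = -14750772391/3063042265 (o = 215534*(-1/132835) - 73631*1/23059 = -215534/132835 - 73631/23059 = -14750772391/3063042265 ≈ -4.8157)
41388/46396 + o/T(W(C), 108) = 41388/46396 - 14750772391/(3063042265*(347*108)) = 41388*(1/46396) - 14750772391/3063042265/37476 = 10347/11599 - 14750772391/3063042265*1/37476 = 10347/11599 - 14750772391/114790571923140 = 1187566953479766371/1331455843736500860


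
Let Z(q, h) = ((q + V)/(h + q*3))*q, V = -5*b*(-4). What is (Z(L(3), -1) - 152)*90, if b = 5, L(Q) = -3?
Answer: -11061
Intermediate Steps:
V = 100 (V = -5*5*(-4) = -25*(-4) = 100)
Z(q, h) = q*(100 + q)/(h + 3*q) (Z(q, h) = ((q + 100)/(h + q*3))*q = ((100 + q)/(h + 3*q))*q = q*(100 + q)/(h + 3*q))
(Z(L(3), -1) - 152)*90 = (-3*(100 - 3)/(-1 + 3*(-3)) - 152)*90 = (-3*97/(-1 - 9) - 152)*90 = (-3*97/(-10) - 152)*90 = (-3*(-1/10)*97 - 152)*90 = (291/10 - 152)*90 = -1229/10*90 = -11061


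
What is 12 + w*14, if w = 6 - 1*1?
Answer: 82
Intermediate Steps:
w = 5 (w = 6 - 1 = 5)
12 + w*14 = 12 + 5*14 = 12 + 70 = 82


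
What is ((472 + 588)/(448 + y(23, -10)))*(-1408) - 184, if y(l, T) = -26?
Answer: -785064/211 ≈ -3720.7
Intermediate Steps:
((472 + 588)/(448 + y(23, -10)))*(-1408) - 184 = ((472 + 588)/(448 - 26))*(-1408) - 184 = (1060/422)*(-1408) - 184 = (1060*(1/422))*(-1408) - 184 = (530/211)*(-1408) - 184 = -746240/211 - 184 = -785064/211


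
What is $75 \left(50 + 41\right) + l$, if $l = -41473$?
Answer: $-34648$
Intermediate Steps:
$75 \left(50 + 41\right) + l = 75 \left(50 + 41\right) - 41473 = 75 \cdot 91 - 41473 = 6825 - 41473 = -34648$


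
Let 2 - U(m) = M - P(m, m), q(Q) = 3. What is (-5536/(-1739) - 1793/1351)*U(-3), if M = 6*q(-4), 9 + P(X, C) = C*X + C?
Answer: -82861071/2349389 ≈ -35.269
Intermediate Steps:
P(X, C) = -9 + C + C*X (P(X, C) = -9 + (C*X + C) = -9 + (C + C*X) = -9 + C + C*X)
M = 18 (M = 6*3 = 18)
U(m) = -25 + m + m² (U(m) = 2 - (18 - (-9 + m + m*m)) = 2 - (18 - (-9 + m + m²)) = 2 - (18 + (9 - m - m²)) = 2 - (27 - m - m²) = 2 + (-27 + m + m²) = -25 + m + m²)
(-5536/(-1739) - 1793/1351)*U(-3) = (-5536/(-1739) - 1793/1351)*(-25 - 3 + (-3)²) = (-5536*(-1/1739) - 1793*1/1351)*(-25 - 3 + 9) = (5536/1739 - 1793/1351)*(-19) = (4361109/2349389)*(-19) = -82861071/2349389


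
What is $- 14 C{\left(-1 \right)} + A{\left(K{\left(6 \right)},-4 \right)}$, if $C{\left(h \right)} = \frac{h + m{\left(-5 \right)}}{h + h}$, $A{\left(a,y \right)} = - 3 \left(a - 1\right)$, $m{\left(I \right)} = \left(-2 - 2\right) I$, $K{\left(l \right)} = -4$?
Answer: $148$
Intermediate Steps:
$m{\left(I \right)} = - 4 I$
$A{\left(a,y \right)} = 3 - 3 a$ ($A{\left(a,y \right)} = - 3 \left(-1 + a\right) = 3 - 3 a$)
$C{\left(h \right)} = \frac{20 + h}{2 h}$ ($C{\left(h \right)} = \frac{h - -20}{h + h} = \frac{h + 20}{2 h} = \left(20 + h\right) \frac{1}{2 h} = \frac{20 + h}{2 h}$)
$- 14 C{\left(-1 \right)} + A{\left(K{\left(6 \right)},-4 \right)} = - 14 \frac{20 - 1}{2 \left(-1\right)} + \left(3 - -12\right) = - 14 \cdot \frac{1}{2} \left(-1\right) 19 + \left(3 + 12\right) = \left(-14\right) \left(- \frac{19}{2}\right) + 15 = 133 + 15 = 148$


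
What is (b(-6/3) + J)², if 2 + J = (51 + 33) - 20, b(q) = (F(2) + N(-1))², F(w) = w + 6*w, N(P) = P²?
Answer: 82369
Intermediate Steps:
F(w) = 7*w
b(q) = 225 (b(q) = (7*2 + (-1)²)² = (14 + 1)² = 15² = 225)
J = 62 (J = -2 + ((51 + 33) - 20) = -2 + (84 - 20) = -2 + 64 = 62)
(b(-6/3) + J)² = (225 + 62)² = 287² = 82369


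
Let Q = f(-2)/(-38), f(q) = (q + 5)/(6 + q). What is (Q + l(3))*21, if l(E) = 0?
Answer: -63/152 ≈ -0.41447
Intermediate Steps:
f(q) = (5 + q)/(6 + q)
Q = -3/152 (Q = ((5 - 2)/(6 - 2))/(-38) = (3/4)*(-1/38) = ((¼)*3)*(-1/38) = (¾)*(-1/38) = -3/152 ≈ -0.019737)
(Q + l(3))*21 = (-3/152 + 0)*21 = -3/152*21 = -63/152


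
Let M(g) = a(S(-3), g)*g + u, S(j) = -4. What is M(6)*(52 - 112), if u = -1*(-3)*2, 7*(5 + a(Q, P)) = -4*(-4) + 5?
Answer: 360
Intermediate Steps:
a(Q, P) = -2 (a(Q, P) = -5 + (-4*(-4) + 5)/7 = -5 + (16 + 5)/7 = -5 + (1/7)*21 = -5 + 3 = -2)
u = 6 (u = 3*2 = 6)
M(g) = 6 - 2*g (M(g) = -2*g + 6 = 6 - 2*g)
M(6)*(52 - 112) = (6 - 2*6)*(52 - 112) = (6 - 12)*(-60) = -6*(-60) = 360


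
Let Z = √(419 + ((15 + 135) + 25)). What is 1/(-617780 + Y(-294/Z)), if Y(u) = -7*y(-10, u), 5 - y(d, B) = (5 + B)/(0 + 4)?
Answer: -326201700/201529448785327 + 1372*√66/201529448785327 ≈ -1.6186e-6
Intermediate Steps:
Z = 3*√66 (Z = √(419 + (150 + 25)) = √(419 + 175) = √594 = 3*√66 ≈ 24.372)
y(d, B) = 15/4 - B/4 (y(d, B) = 5 - (5 + B)/(0 + 4) = 5 - (5 + B)/4 = 5 - (5/4 + B/4) = 5 + (-5/4 - B/4) = 15/4 - B/4)
Y(u) = -105/4 + 7*u/4 (Y(u) = -7*(15/4 - u/4) = -105/4 + 7*u/4)
1/(-617780 + Y(-294/Z)) = 1/(-617780 + (-105/4 + 7*(-294*√66/198)/4)) = 1/(-617780 + (-105/4 + 7*(-49*√66/33)/4)) = 1/(-617780 + (-105/4 - 343*√66/132)) = 1/(-2471225/4 - 343*√66/132)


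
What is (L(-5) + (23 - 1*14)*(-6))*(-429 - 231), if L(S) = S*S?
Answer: 19140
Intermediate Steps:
L(S) = S**2
(L(-5) + (23 - 1*14)*(-6))*(-429 - 231) = ((-5)**2 + (23 - 1*14)*(-6))*(-429 - 231) = (25 + (23 - 14)*(-6))*(-660) = (25 + 9*(-6))*(-660) = (25 - 54)*(-660) = -29*(-660) = 19140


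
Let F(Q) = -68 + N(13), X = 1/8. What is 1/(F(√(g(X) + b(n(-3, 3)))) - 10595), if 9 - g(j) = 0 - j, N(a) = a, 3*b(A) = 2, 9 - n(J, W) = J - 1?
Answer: -1/10650 ≈ -9.3897e-5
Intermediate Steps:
n(J, W) = 10 - J (n(J, W) = 9 - (J - 1) = 9 - (-1 + J) = 9 + (1 - J) = 10 - J)
b(A) = ⅔ (b(A) = (⅓)*2 = ⅔)
X = ⅛ ≈ 0.12500
g(j) = 9 + j (g(j) = 9 - (0 - j) = 9 - (-1)*j = 9 + j)
F(Q) = -55 (F(Q) = -68 + 13 = -55)
1/(F(√(g(X) + b(n(-3, 3)))) - 10595) = 1/(-55 - 10595) = 1/(-10650) = -1/10650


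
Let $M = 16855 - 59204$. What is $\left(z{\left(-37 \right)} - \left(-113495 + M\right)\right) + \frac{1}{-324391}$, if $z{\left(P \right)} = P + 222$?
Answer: $\frac{50614403338}{324391} \approx 1.5603 \cdot 10^{5}$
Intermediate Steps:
$M = -42349$ ($M = 16855 - 59204 = -42349$)
$z{\left(P \right)} = 222 + P$
$\left(z{\left(-37 \right)} - \left(-113495 + M\right)\right) + \frac{1}{-324391} = \left(\left(222 - 37\right) + \left(113495 - -42349\right)\right) + \frac{1}{-324391} = \left(185 + \left(113495 + 42349\right)\right) - \frac{1}{324391} = \left(185 + 155844\right) - \frac{1}{324391} = 156029 - \frac{1}{324391} = \frac{50614403338}{324391}$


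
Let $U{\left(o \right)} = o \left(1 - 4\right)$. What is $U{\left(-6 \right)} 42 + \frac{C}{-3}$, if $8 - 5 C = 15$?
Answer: $\frac{11347}{15} \approx 756.47$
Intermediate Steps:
$C = - \frac{7}{5}$ ($C = \frac{8}{5} - 3 = - \frac{7}{5} \approx -1.4$)
$U{\left(o \right)} = - 3 o$ ($U{\left(o \right)} = o \left(-3\right) = - 3 o$)
$U{\left(-6 \right)} 42 + \frac{C}{-3} = \left(-3\right) \left(-6\right) 42 - \frac{7}{5 \left(-3\right)} = 18 \cdot 42 - - \frac{7}{15} = 756 + \frac{7}{15} = \frac{11347}{15}$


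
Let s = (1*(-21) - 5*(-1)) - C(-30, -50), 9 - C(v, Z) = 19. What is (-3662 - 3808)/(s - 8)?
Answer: 3735/7 ≈ 533.57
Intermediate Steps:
C(v, Z) = -10 (C(v, Z) = 9 - 1*19 = 9 - 19 = -10)
s = -6 (s = (1*(-21) - 5*(-1)) - 1*(-10) = (-21 + 5) + 10 = -16 + 10 = -6)
(-3662 - 3808)/(s - 8) = (-3662 - 3808)/(-6 - 8) = -7470/(-14) = -7470*(-1/14) = 3735/7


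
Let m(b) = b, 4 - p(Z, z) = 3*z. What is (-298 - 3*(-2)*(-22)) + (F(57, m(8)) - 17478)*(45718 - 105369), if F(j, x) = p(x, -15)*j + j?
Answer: 872574398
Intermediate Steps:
p(Z, z) = 4 - 3*z
F(j, x) = 50*j (F(j, x) = (4 - 3*(-15))*j + j = (4 + 45)*j + j = 49*j + j = 50*j)
(-298 - 3*(-2)*(-22)) + (F(57, m(8)) - 17478)*(45718 - 105369) = (-298 - 3*(-2)*(-22)) + (50*57 - 17478)*(45718 - 105369) = (-298 + 6*(-22)) + (2850 - 17478)*(-59651) = (-298 - 132) - 14628*(-59651) = -430 + 872574828 = 872574398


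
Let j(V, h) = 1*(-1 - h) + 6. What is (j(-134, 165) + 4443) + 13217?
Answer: 17500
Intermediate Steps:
j(V, h) = 5 - h (j(V, h) = (-1 - h) + 6 = 5 - h)
(j(-134, 165) + 4443) + 13217 = ((5 - 1*165) + 4443) + 13217 = ((5 - 165) + 4443) + 13217 = (-160 + 4443) + 13217 = 4283 + 13217 = 17500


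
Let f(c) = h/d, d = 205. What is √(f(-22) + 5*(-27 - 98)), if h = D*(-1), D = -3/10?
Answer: I*√105062254/410 ≈ 25.0*I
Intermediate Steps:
D = -3/10 (D = -3*⅒ = -3/10 ≈ -0.30000)
h = 3/10 (h = -3/10*(-1) = 3/10 ≈ 0.30000)
f(c) = 3/2050 (f(c) = (3/10)/205 = (3/10)*(1/205) = 3/2050)
√(f(-22) + 5*(-27 - 98)) = √(3/2050 + 5*(-27 - 98)) = √(3/2050 + 5*(-125)) = √(3/2050 - 625) = √(-1281247/2050) = I*√105062254/410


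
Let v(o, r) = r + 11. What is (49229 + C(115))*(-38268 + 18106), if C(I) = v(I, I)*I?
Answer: -1284702478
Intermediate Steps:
v(o, r) = 11 + r
C(I) = I*(11 + I) (C(I) = (11 + I)*I = I*(11 + I))
(49229 + C(115))*(-38268 + 18106) = (49229 + 115*(11 + 115))*(-38268 + 18106) = (49229 + 115*126)*(-20162) = (49229 + 14490)*(-20162) = 63719*(-20162) = -1284702478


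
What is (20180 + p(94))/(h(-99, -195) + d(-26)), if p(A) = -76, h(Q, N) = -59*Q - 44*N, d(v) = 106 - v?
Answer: 2872/2079 ≈ 1.3814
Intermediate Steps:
(20180 + p(94))/(h(-99, -195) + d(-26)) = (20180 - 76)/((-59*(-99) - 44*(-195)) + (106 - 1*(-26))) = 20104/((5841 + 8580) + (106 + 26)) = 20104/(14421 + 132) = 20104/14553 = 20104*(1/14553) = 2872/2079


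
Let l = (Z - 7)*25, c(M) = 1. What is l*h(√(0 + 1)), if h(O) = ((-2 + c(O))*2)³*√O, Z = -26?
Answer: 6600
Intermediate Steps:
l = -825 (l = (-26 - 7)*25 = -33*25 = -825)
h(O) = -8*√O (h(O) = ((-2 + 1)*2)³*√O = (-1*2)³*√O = (-2)³*√O = -8*√O)
l*h(√(0 + 1)) = -(-6600)*√(√(0 + 1)) = -(-6600)*√(√1) = -(-6600)*√1 = -(-6600) = -825*(-8) = 6600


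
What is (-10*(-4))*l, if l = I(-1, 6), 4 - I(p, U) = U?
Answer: -80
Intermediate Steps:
I(p, U) = 4 - U
l = -2 (l = 4 - 1*6 = 4 - 6 = -2)
(-10*(-4))*l = -10*(-4)*(-2) = 40*(-2) = -80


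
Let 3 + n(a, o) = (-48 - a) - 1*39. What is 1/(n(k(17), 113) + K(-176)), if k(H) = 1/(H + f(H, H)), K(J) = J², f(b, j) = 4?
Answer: 21/648605 ≈ 3.2377e-5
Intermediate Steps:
k(H) = 1/(4 + H) (k(H) = 1/(H + 4) = 1/(4 + H))
n(a, o) = -90 - a (n(a, o) = -3 + ((-48 - a) - 1*39) = -3 + ((-48 - a) - 39) = -3 + (-87 - a) = -90 - a)
1/(n(k(17), 113) + K(-176)) = 1/((-90 - 1/(4 + 17)) + (-176)²) = 1/((-90 - 1/21) + 30976) = 1/(-1891/21 + 30976) = 1/(648605/21) = 21/648605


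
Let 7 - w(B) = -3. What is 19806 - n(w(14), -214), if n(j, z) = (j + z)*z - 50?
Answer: -23800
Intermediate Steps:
w(B) = 10 (w(B) = 7 - 1*(-3) = 7 + 3 = 10)
n(j, z) = -50 + z*(j + z) (n(j, z) = z*(j + z) - 50 = -50 + z*(j + z))
19806 - n(w(14), -214) = 19806 - (-50 + (-214)² + 10*(-214)) = 19806 - (-50 + 45796 - 2140) = 19806 - 1*43606 = 19806 - 43606 = -23800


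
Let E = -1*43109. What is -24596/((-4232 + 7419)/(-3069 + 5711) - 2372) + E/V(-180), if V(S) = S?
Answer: 93905333731/375818220 ≈ 249.87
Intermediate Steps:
E = -43109
-24596/((-4232 + 7419)/(-3069 + 5711) - 2372) + E/V(-180) = -24596/((-4232 + 7419)/(-3069 + 5711) - 2372) - 43109/(-180) = -24596/(3187/2642 - 2372) - 43109*(-1/180) = -24596/(3187*(1/2642) - 2372) + 43109/180 = -24596/(3187/2642 - 2372) + 43109/180 = -24596/(-6263637/2642) + 43109/180 = -24596*(-2642/6263637) + 43109/180 = 64982632/6263637 + 43109/180 = 93905333731/375818220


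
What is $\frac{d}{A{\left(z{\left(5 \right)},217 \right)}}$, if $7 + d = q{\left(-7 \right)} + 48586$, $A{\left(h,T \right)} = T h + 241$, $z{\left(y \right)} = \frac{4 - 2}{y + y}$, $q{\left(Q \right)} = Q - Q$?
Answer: $\frac{80965}{474} \approx 170.81$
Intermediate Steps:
$q{\left(Q \right)} = 0$
$z{\left(y \right)} = \frac{1}{y}$ ($z{\left(y \right)} = \frac{2}{2 y} = 2 \frac{1}{2 y} = \frac{1}{y}$)
$A{\left(h,T \right)} = 241 + T h$
$d = 48579$ ($d = -7 + \left(0 + 48586\right) = -7 + 48586 = 48579$)
$\frac{d}{A{\left(z{\left(5 \right)},217 \right)}} = \frac{48579}{241 + \frac{217}{5}} = \frac{48579}{\frac{1422}{5}} = 48579 \cdot \frac{5}{1422} = \frac{80965}{474}$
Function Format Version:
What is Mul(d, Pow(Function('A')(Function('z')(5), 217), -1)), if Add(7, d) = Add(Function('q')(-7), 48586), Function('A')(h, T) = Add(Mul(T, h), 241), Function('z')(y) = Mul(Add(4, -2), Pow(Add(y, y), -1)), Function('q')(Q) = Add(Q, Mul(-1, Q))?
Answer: Rational(80965, 474) ≈ 170.81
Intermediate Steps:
Function('q')(Q) = 0
Function('z')(y) = Pow(y, -1) (Function('z')(y) = Mul(2, Pow(Mul(2, y), -1)) = Mul(2, Mul(Rational(1, 2), Pow(y, -1))) = Pow(y, -1))
Function('A')(h, T) = Add(241, Mul(T, h))
d = 48579 (d = Add(-7, Add(0, 48586)) = Add(-7, 48586) = 48579)
Mul(d, Pow(Function('A')(Function('z')(5), 217), -1)) = Mul(48579, Pow(Add(241, Mul(217, Pow(5, -1))), -1)) = Mul(48579, Pow(Add(241, Mul(217, Rational(1, 5))), -1)) = Mul(48579, Pow(Add(241, Rational(217, 5)), -1)) = Mul(48579, Pow(Rational(1422, 5), -1)) = Mul(48579, Rational(5, 1422)) = Rational(80965, 474)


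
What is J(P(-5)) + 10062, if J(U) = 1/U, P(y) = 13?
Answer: 130807/13 ≈ 10062.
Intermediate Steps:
J(P(-5)) + 10062 = 1/13 + 10062 = 130807/13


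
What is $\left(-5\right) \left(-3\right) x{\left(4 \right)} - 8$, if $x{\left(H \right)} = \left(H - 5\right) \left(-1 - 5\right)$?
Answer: $82$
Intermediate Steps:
$x{\left(H \right)} = 30 - 6 H$ ($x{\left(H \right)} = \left(-5 + H\right) \left(-6\right) = 30 - 6 H$)
$\left(-5\right) \left(-3\right) x{\left(4 \right)} - 8 = \left(-5\right) \left(-3\right) \left(30 - 24\right) - 8 = 15 \left(30 - 24\right) - 8 = 15 \cdot 6 - 8 = 90 - 8 = 82$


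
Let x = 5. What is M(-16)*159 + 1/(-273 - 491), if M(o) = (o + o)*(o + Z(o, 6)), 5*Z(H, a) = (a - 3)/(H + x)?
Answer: 3432425801/42020 ≈ 81686.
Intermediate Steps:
Z(H, a) = (-3 + a)/(5*(5 + H)) (Z(H, a) = ((a - 3)/(H + 5))/5 = ((-3 + a)/(5 + H))/5 = (-3 + a)/(5*(5 + H)))
M(o) = 2*o*(o + 3/(5*(5 + o))) (M(o) = (o + o)*(o + (-3 + 6)/(5*(5 + o))) = (2*o)*(o + (⅕)*3/(5 + o)) = (2*o)*(o + 3/(5*(5 + o))) = 2*o*(o + 3/(5*(5 + o))))
M(-16)*159 + 1/(-273 - 491) = ((⅖)*(-16)*(3 + 5*(-16)*(5 - 16))/(5 - 16))*159 + 1/(-273 - 491) = ((⅖)*(-16)*(3 + 5*(-16)*(-11))/(-11))*159 + 1/(-764) = ((⅖)*(-16)*(-1/11)*(3 + 880))*159 - 1/764 = ((⅖)*(-16)*(-1/11)*883)*159 - 1/764 = (28256/55)*159 - 1/764 = 4492704/55 - 1/764 = 3432425801/42020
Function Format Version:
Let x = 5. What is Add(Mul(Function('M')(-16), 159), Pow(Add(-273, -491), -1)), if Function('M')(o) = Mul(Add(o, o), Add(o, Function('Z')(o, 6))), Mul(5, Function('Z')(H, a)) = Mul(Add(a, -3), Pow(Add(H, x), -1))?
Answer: Rational(3432425801, 42020) ≈ 81686.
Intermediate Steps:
Function('Z')(H, a) = Mul(Rational(1, 5), Pow(Add(5, H), -1), Add(-3, a)) (Function('Z')(H, a) = Mul(Rational(1, 5), Mul(Add(a, -3), Pow(Add(H, 5), -1))) = Mul(Rational(1, 5), Mul(Add(-3, a), Pow(Add(5, H), -1))) = Mul(Rational(1, 5), Mul(Pow(Add(5, H), -1), Add(-3, a))) = Mul(Rational(1, 5), Pow(Add(5, H), -1), Add(-3, a)))
Function('M')(o) = Mul(2, o, Add(o, Mul(Rational(3, 5), Pow(Add(5, o), -1)))) (Function('M')(o) = Mul(Add(o, o), Add(o, Mul(Rational(1, 5), Pow(Add(5, o), -1), Add(-3, 6)))) = Mul(Mul(2, o), Add(o, Mul(Rational(1, 5), Pow(Add(5, o), -1), 3))) = Mul(Mul(2, o), Add(o, Mul(Rational(3, 5), Pow(Add(5, o), -1)))) = Mul(2, o, Add(o, Mul(Rational(3, 5), Pow(Add(5, o), -1)))))
Add(Mul(Function('M')(-16), 159), Pow(Add(-273, -491), -1)) = Add(Mul(Mul(Rational(2, 5), -16, Pow(Add(5, -16), -1), Add(3, Mul(5, -16, Add(5, -16)))), 159), Pow(Add(-273, -491), -1)) = Add(Mul(Mul(Rational(2, 5), -16, Pow(-11, -1), Add(3, Mul(5, -16, -11))), 159), Pow(-764, -1)) = Add(Mul(Mul(Rational(2, 5), -16, Rational(-1, 11), Add(3, 880)), 159), Rational(-1, 764)) = Add(Mul(Mul(Rational(2, 5), -16, Rational(-1, 11), 883), 159), Rational(-1, 764)) = Add(Mul(Rational(28256, 55), 159), Rational(-1, 764)) = Add(Rational(4492704, 55), Rational(-1, 764)) = Rational(3432425801, 42020)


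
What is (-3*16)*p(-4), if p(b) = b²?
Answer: -768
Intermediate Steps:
(-3*16)*p(-4) = -3*16*(-4)² = -48*16 = -768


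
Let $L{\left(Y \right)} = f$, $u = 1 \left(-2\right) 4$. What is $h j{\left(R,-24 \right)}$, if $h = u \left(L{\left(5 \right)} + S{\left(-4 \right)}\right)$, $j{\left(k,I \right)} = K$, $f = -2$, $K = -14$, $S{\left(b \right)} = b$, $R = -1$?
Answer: $-672$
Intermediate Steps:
$u = -8$ ($u = \left(-2\right) 4 = -8$)
$L{\left(Y \right)} = -2$
$j{\left(k,I \right)} = -14$
$h = 48$ ($h = - 8 \left(-2 - 4\right) = \left(-8\right) \left(-6\right) = 48$)
$h j{\left(R,-24 \right)} = 48 \left(-14\right) = -672$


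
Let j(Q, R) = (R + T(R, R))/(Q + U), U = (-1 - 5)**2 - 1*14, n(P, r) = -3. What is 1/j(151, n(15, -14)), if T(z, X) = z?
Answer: -173/6 ≈ -28.833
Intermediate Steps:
U = 22 (U = (-6)**2 - 14 = 36 - 14 = 22)
j(Q, R) = 2*R/(22 + Q) (j(Q, R) = (R + R)/(Q + 22) = (2*R)/(22 + Q) = 2*R/(22 + Q))
1/j(151, n(15, -14)) = 1/(2*(-3)/(22 + 151)) = 1/(2*(-3)/173) = 1/(2*(-3)*(1/173)) = 1/(-6/173) = -173/6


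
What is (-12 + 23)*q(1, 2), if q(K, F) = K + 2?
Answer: 33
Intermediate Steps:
q(K, F) = 2 + K
(-12 + 23)*q(1, 2) = (-12 + 23)*(2 + 1) = 11*3 = 33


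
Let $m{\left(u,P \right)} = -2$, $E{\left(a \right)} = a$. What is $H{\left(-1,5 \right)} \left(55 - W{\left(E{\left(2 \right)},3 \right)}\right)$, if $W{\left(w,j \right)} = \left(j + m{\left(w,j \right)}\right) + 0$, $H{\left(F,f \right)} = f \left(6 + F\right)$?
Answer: $1350$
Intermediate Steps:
$W{\left(w,j \right)} = -2 + j$ ($W{\left(w,j \right)} = \left(j - 2\right) + 0 = \left(-2 + j\right) + 0 = -2 + j$)
$H{\left(-1,5 \right)} \left(55 - W{\left(E{\left(2 \right)},3 \right)}\right) = 5 \left(6 - 1\right) \left(55 - \left(-2 + 3\right)\right) = 5 \cdot 5 \left(55 - 1\right) = 25 \left(55 - 1\right) = 25 \cdot 54 = 1350$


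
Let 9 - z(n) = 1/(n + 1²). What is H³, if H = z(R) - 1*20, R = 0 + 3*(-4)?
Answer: -1728000/1331 ≈ -1298.3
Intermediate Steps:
R = -12 (R = 0 - 12 = -12)
z(n) = 9 - 1/(1 + n) (z(n) = 9 - 1/(n + 1²) = 9 - 1/(n + 1) = 9 - 1/(1 + n))
H = -120/11 (H = (8 + 9*(-12))/(1 - 12) - 1*20 = (8 - 108)/(-11) - 20 = -1/11*(-100) - 20 = 100/11 - 20 = -120/11 ≈ -10.909)
H³ = (-120/11)³ = -1728000/1331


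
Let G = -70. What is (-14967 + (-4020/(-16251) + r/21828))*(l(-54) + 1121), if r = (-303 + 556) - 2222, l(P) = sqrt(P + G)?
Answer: -1983848902379845/118242276 - 1769713561445*I*sqrt(31)/59121138 ≈ -1.6778e+7 - 1.6666e+5*I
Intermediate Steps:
l(P) = sqrt(-70 + P) (l(P) = sqrt(P - 70) = sqrt(-70 + P))
r = -1969 (r = 253 - 2222 = -1969)
(-14967 + (-4020/(-16251) + r/21828))*(l(-54) + 1121) = (-14967 + (-4020/(-16251) - 1969/21828))*(sqrt(-70 - 54) + 1121) = (-14967 + (-4020*(-1/16251) - 1969*1/21828))*(sqrt(-124) + 1121) = (-14967 + (1340/5417 - 1969/21828))*(2*I*sqrt(31) + 1121) = (-14967 + 18583447/118242276)*(1121 + 2*I*sqrt(31)) = -1769713561445*(1121 + 2*I*sqrt(31))/118242276 = -1983848902379845/118242276 - 1769713561445*I*sqrt(31)/59121138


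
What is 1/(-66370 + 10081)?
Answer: -1/56289 ≈ -1.7765e-5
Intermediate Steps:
1/(-66370 + 10081) = 1/(-56289) = -1/56289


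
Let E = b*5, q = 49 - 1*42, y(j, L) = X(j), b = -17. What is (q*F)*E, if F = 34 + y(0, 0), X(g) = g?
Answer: -20230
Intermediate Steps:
y(j, L) = j
q = 7 (q = 49 - 42 = 7)
F = 34 (F = 34 + 0 = 34)
E = -85 (E = -17*5 = -85)
(q*F)*E = (7*34)*(-85) = 238*(-85) = -20230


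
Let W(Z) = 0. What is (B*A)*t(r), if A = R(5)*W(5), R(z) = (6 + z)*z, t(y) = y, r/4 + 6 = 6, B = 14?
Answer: 0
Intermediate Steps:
r = 0 (r = -24 + 4*6 = -24 + 24 = 0)
R(z) = z*(6 + z)
A = 0 (A = (5*(6 + 5))*0 = (5*11)*0 = 55*0 = 0)
(B*A)*t(r) = (14*0)*0 = 0*0 = 0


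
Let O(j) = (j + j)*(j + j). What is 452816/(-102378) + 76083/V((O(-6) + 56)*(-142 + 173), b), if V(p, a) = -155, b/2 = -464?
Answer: -3929705927/7934295 ≈ -495.28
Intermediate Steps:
b = -928 (b = 2*(-464) = -928)
O(j) = 4*j² (O(j) = (2*j)*(2*j) = 4*j²)
452816/(-102378) + 76083/V((O(-6) + 56)*(-142 + 173), b) = 452816/(-102378) + 76083/(-155) = 452816*(-1/102378) + 76083*(-1/155) = -226408/51189 - 76083/155 = -3929705927/7934295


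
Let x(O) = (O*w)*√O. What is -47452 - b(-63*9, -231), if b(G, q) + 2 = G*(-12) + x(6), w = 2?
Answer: -54254 - 12*√6 ≈ -54283.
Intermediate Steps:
x(O) = 2*O^(3/2) (x(O) = (O*2)*√O = (2*O)*√O = 2*O^(3/2))
b(G, q) = -2 - 12*G + 12*√6 (b(G, q) = -2 + (G*(-12) + 2*6^(3/2)) = -2 + (-12*G + 2*(6*√6)) = -2 + (-12*G + 12*√6) = -2 - 12*G + 12*√6)
-47452 - b(-63*9, -231) = -47452 - (-2 - (-756)*9 + 12*√6) = -47452 - (-2 - 12*(-567) + 12*√6) = -47452 - (-2 + 6804 + 12*√6) = -47452 - (6802 + 12*√6) = -47452 + (-6802 - 12*√6) = -54254 - 12*√6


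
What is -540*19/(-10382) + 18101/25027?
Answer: 7667269/4479833 ≈ 1.7115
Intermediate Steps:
-540*19/(-10382) + 18101/25027 = -10260*(-1/10382) + 18101*(1/25027) = 5130/5191 + 18101/25027 = 7667269/4479833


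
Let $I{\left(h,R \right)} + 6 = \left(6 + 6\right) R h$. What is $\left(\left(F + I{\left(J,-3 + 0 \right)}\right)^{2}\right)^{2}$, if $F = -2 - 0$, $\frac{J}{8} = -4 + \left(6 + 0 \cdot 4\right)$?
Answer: $116319195136$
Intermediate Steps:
$J = 16$ ($J = 8 \left(-4 + \left(6 + 0 \cdot 4\right)\right) = 8 \left(-4 + \left(6 + 0\right)\right) = 8 \left(-4 + 6\right) = 8 \cdot 2 = 16$)
$I{\left(h,R \right)} = -6 + 12 R h$ ($I{\left(h,R \right)} = -6 + \left(6 + 6\right) R h = -6 + 12 R h$)
$F = -2$ ($F = -2 + 0 = -2$)
$\left(\left(F + I{\left(J,-3 + 0 \right)}\right)^{2}\right)^{2} = \left(\left(-2 + \left(-6 + 12 \left(-3 + 0\right) 16\right)\right)^{2}\right)^{2} = \left(\left(-2 + \left(-6 + 12 \left(-3\right) 16\right)\right)^{2}\right)^{2} = \left(\left(-2 - 582\right)^{2}\right)^{2} = \left(\left(-584\right)^{2}\right)^{2} = 341056^{2} = 116319195136$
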